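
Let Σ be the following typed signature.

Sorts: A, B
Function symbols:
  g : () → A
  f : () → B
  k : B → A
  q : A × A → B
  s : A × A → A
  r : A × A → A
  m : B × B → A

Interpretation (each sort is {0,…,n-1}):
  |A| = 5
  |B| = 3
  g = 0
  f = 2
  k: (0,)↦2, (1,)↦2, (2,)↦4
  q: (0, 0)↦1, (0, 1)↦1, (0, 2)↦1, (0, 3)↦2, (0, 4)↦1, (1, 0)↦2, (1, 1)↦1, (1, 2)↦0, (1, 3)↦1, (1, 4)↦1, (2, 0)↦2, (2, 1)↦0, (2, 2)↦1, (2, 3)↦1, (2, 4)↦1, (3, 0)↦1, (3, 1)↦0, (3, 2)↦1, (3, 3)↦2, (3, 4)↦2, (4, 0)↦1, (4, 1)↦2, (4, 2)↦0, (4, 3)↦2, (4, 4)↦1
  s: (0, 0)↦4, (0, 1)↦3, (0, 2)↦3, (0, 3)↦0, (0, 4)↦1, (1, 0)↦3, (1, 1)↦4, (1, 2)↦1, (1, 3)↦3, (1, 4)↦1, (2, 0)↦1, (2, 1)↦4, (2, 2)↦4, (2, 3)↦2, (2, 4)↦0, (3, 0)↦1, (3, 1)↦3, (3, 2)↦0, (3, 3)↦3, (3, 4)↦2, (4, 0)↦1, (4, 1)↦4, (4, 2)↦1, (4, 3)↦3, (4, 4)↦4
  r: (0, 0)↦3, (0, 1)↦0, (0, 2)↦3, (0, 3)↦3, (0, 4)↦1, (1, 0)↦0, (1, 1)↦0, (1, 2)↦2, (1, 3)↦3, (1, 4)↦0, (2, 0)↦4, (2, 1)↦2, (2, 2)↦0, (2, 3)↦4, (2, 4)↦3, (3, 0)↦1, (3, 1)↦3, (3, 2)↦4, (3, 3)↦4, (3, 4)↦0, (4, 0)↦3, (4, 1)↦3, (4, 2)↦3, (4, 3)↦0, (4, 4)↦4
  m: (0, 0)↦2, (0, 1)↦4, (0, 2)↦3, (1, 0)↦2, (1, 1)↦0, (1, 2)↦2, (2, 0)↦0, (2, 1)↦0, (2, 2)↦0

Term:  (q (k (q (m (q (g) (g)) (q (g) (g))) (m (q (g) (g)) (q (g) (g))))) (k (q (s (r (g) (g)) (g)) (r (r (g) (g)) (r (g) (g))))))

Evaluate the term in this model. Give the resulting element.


value = 1

  g = 0
  g = 0
  (q (g) (g)) = q(0, 0) = 1
  g = 0
  g = 0
  (q (g) (g)) = q(0, 0) = 1
  (m (q (g) (g)) (q (g) (g))) = m(1, 1) = 0
  g = 0
  g = 0
  (q (g) (g)) = q(0, 0) = 1
  g = 0
  g = 0
  (q (g) (g)) = q(0, 0) = 1
  (m (q (g) (g)) (q (g) (g))) = m(1, 1) = 0
  (q (m (q (g) (g)) (q (g) (g))) (m (q (g) (g)) (q (g) (g)))) = q(0, 0) = 1
  (k (q (m (q (g) (g)) (q (g) (g))) (m (q (g) (g)) (q (g) (g))))) = k(1,) = 2
  g = 0
  g = 0
  (r (g) (g)) = r(0, 0) = 3
  g = 0
  (s (r (g) (g)) (g)) = s(3, 0) = 1
  g = 0
  g = 0
  (r (g) (g)) = r(0, 0) = 3
  g = 0
  g = 0
  (r (g) (g)) = r(0, 0) = 3
  (r (r (g) (g)) (r (g) (g))) = r(3, 3) = 4
  (q (s (r (g) (g)) (g)) (r (r (g) (g)) (r (g) (g)))) = q(1, 4) = 1
  (k (q (s (r (g) (g)) (g)) (r (r (g) (g)) (r (g) (g))))) = k(1,) = 2
  (q (k (q (m (q (g) (g)) (q (g) (g))) (m (q (g) (g)) (q (g) (g))))) (k (q (s (r (g) (g)) (g)) (r (r (g) (g)) (r (g) (g)))))) = q(2, 2) = 1


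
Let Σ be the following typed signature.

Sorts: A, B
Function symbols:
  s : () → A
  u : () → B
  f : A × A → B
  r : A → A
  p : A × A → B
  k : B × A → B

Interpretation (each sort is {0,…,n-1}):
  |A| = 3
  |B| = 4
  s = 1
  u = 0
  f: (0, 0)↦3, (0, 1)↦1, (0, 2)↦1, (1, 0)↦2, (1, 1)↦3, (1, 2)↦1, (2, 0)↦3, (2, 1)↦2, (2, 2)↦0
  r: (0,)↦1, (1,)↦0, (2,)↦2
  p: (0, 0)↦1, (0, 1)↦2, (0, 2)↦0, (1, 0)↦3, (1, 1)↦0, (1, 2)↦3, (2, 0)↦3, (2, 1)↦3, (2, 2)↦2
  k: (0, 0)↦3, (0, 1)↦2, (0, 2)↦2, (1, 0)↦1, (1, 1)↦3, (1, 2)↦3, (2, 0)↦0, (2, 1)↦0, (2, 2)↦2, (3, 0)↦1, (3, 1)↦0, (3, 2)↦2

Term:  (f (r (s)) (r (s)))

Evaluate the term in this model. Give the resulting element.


value = 3

  s = 1
  (r (s)) = r(1,) = 0
  s = 1
  (r (s)) = r(1,) = 0
  (f (r (s)) (r (s))) = f(0, 0) = 3


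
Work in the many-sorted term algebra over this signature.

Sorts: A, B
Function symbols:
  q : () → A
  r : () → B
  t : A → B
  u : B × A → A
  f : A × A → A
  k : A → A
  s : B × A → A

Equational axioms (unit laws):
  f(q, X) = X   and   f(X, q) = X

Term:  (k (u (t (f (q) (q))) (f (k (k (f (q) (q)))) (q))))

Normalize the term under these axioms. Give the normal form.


normal form = (k (u (t (q)) (k (k (q)))))

1. (k (u (t (f (q) (q))) (f (k (k (f (q) (q)))) (q))))  →  (k (u (t (q)) (f (k (k (f (q) (q)))) (q))))
2. (k (u (t (q)) (f (k (k (f (q) (q)))) (q))))  →  (k (u (t (q)) (k (k (f (q) (q))))))
3. (k (u (t (q)) (k (k (f (q) (q))))))  →  (k (u (t (q)) (k (k (q)))))


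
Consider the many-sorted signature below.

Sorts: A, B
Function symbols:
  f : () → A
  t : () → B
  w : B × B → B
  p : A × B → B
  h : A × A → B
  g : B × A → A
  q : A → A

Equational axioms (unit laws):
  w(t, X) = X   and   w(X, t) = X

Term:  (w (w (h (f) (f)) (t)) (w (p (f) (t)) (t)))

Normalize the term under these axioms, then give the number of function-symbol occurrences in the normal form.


size = 7

1. (w (w (h (f) (f)) (t)) (w (p (f) (t)) (t)))  →  (w (h (f) (f)) (w (p (f) (t)) (t)))
2. (w (h (f) (f)) (w (p (f) (t)) (t)))  →  (w (h (f) (f)) (p (f) (t)))
normal form: (w (h (f) (f)) (p (f) (t)))


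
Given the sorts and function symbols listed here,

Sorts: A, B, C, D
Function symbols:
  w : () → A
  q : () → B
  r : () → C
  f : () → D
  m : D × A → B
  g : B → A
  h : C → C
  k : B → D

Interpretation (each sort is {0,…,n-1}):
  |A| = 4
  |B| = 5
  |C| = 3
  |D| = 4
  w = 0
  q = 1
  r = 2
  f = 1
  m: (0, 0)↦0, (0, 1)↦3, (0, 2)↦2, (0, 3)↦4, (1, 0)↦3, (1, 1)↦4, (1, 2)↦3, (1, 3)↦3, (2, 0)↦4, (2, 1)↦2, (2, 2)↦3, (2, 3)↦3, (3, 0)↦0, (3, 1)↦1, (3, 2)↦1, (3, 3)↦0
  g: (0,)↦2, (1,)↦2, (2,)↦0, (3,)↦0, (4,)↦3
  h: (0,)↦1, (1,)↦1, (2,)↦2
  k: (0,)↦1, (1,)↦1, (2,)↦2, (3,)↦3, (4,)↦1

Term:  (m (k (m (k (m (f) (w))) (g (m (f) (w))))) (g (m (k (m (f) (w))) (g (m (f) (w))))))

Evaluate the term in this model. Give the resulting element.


value = 3

  f = 1
  w = 0
  (m (f) (w)) = m(1, 0) = 3
  (k (m (f) (w))) = k(3,) = 3
  f = 1
  w = 0
  (m (f) (w)) = m(1, 0) = 3
  (g (m (f) (w))) = g(3,) = 0
  (m (k (m (f) (w))) (g (m (f) (w)))) = m(3, 0) = 0
  (k (m (k (m (f) (w))) (g (m (f) (w))))) = k(0,) = 1
  f = 1
  w = 0
  (m (f) (w)) = m(1, 0) = 3
  (k (m (f) (w))) = k(3,) = 3
  f = 1
  w = 0
  (m (f) (w)) = m(1, 0) = 3
  (g (m (f) (w))) = g(3,) = 0
  (m (k (m (f) (w))) (g (m (f) (w)))) = m(3, 0) = 0
  (g (m (k (m (f) (w))) (g (m (f) (w))))) = g(0,) = 2
  (m (k (m (k (m (f) (w))) (g (m (f) (w))))) (g (m (k (m (f) (w))) (g (m (f) (w)))))) = m(1, 2) = 3


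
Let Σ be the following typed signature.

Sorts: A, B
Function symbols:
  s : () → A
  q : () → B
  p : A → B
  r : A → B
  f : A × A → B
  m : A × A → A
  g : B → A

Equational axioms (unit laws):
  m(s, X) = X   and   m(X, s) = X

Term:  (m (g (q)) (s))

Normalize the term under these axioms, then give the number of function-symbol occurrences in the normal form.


size = 2

1. (m (g (q)) (s))  →  (g (q))
normal form: (g (q))


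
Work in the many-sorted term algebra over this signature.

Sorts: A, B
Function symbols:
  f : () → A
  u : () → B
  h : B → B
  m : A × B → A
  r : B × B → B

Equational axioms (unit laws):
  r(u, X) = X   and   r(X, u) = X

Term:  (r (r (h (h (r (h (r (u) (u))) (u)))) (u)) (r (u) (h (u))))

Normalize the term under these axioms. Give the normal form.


1. (r (r (h (h (r (h (r (u) (u))) (u)))) (u)) (r (u) (h (u))))  →  (r (h (h (r (h (r (u) (u))) (u)))) (r (u) (h (u))))
2. (r (h (h (r (h (r (u) (u))) (u)))) (r (u) (h (u))))  →  (r (h (h (h (r (u) (u))))) (r (u) (h (u))))
3. (r (h (h (h (r (u) (u))))) (r (u) (h (u))))  →  (r (h (h (h (u)))) (r (u) (h (u))))
4. (r (h (h (h (u)))) (r (u) (h (u))))  →  (r (h (h (h (u)))) (h (u)))

normal form = (r (h (h (h (u)))) (h (u)))


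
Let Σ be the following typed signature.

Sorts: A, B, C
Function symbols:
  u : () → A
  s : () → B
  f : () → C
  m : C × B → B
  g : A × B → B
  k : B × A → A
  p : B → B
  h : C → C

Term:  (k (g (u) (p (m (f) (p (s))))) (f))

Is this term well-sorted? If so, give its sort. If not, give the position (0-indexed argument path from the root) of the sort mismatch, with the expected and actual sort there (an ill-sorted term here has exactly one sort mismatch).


ill-sorted at position [1]: expected A, got C

    (u) : A
        (f) : C
          (s) : B
        (p (s)) : B
      (m (f) (p (s))) : B
    (p (m (f) (p (s)))) : B
  (g (u) (p (m (f) (p (s))))) : B
  (f) : C
(k (g (u) (p (m (f) (p (s))))) (f)) : ✗ arg 1 at [1] has sort C, expected A


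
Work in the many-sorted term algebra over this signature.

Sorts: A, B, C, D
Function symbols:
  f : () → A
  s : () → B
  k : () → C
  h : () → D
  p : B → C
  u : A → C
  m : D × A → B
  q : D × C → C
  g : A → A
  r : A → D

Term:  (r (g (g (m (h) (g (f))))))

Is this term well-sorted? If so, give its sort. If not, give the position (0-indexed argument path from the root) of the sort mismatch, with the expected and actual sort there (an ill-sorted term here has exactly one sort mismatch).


ill-sorted at position [0, 0, 0]: expected A, got B

        (h) : D
          (f) : A
        (g (f)) : A
      (m (h) (g (f))) : B
    (g (m (h) (g (f)))) : ✗ arg 0 at [0, 0, 0] has sort B, expected A


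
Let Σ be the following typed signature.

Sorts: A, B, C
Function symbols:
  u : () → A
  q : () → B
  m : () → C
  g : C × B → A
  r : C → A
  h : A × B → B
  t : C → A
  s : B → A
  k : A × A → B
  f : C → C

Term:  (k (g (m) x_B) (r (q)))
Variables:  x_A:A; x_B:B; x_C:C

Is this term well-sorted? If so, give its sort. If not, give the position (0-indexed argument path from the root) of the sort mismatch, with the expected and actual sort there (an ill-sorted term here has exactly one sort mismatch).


    (m) : C
    x_B : B
  (g (m) x_B) : A
    (q) : B
  (r (q)) : ✗ arg 0 at [1, 0] has sort B, expected C

ill-sorted at position [1, 0]: expected C, got B


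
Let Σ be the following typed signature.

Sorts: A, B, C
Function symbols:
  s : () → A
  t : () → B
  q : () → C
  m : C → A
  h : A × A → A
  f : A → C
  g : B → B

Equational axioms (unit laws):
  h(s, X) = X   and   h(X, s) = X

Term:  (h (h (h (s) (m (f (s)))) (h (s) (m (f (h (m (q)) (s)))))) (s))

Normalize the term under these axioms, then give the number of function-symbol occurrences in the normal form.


1. (h (h (h (s) (m (f (s)))) (h (s) (m (f (h (m (q)) (s)))))) (s))  →  (h (h (s) (m (f (s)))) (h (s) (m (f (h (m (q)) (s))))))
2. (h (h (s) (m (f (s)))) (h (s) (m (f (h (m (q)) (s))))))  →  (h (m (f (s))) (h (s) (m (f (h (m (q)) (s))))))
3. (h (m (f (s))) (h (s) (m (f (h (m (q)) (s))))))  →  (h (m (f (s))) (m (f (h (m (q)) (s)))))
4. (h (m (f (s))) (m (f (h (m (q)) (s)))))  →  (h (m (f (s))) (m (f (m (q)))))
normal form: (h (m (f (s))) (m (f (m (q)))))

size = 8


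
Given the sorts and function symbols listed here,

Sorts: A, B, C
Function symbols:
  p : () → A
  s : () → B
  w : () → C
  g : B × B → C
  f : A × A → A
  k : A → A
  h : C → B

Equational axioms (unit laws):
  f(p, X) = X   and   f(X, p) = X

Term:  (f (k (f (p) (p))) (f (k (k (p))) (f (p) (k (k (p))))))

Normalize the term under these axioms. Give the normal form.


normal form = (f (k (p)) (f (k (k (p))) (k (k (p)))))

1. (f (k (f (p) (p))) (f (k (k (p))) (f (p) (k (k (p))))))  →  (f (k (p)) (f (k (k (p))) (f (p) (k (k (p))))))
2. (f (k (p)) (f (k (k (p))) (f (p) (k (k (p))))))  →  (f (k (p)) (f (k (k (p))) (k (k (p)))))


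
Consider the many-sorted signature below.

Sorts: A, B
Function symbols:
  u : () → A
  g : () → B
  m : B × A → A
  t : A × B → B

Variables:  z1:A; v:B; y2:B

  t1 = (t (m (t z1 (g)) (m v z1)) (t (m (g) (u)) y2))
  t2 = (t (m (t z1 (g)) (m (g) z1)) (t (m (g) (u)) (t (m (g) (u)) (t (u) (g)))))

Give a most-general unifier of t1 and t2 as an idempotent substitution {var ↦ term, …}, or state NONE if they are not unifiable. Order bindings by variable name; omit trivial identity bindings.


{v ↦ (g), y2 ↦ (t (m (g) (u)) (t (u) (g)))}


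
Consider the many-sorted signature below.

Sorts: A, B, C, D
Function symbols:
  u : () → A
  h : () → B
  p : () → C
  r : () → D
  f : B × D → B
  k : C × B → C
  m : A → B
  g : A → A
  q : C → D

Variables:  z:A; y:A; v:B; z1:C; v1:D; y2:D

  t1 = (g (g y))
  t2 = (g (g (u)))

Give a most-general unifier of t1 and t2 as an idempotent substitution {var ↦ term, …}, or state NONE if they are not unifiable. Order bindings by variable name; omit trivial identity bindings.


{y ↦ (u)}


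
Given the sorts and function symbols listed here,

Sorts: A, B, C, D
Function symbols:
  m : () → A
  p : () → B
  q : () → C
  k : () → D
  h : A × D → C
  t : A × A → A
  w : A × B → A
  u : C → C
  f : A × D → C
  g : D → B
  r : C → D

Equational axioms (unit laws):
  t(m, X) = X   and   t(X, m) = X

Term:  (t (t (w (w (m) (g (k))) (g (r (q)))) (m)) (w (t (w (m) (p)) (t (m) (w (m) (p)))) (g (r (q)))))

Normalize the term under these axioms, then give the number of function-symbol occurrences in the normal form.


size = 20

1. (t (t (w (w (m) (g (k))) (g (r (q)))) (m)) (w (t (w (m) (p)) (t (m) (w (m) (p)))) (g (r (q)))))  →  (t (w (w (m) (g (k))) (g (r (q)))) (w (t (w (m) (p)) (t (m) (w (m) (p)))) (g (r (q)))))
2. (t (w (w (m) (g (k))) (g (r (q)))) (w (t (w (m) (p)) (t (m) (w (m) (p)))) (g (r (q)))))  →  (t (w (w (m) (g (k))) (g (r (q)))) (w (t (w (m) (p)) (w (m) (p))) (g (r (q)))))
normal form: (t (w (w (m) (g (k))) (g (r (q)))) (w (t (w (m) (p)) (w (m) (p))) (g (r (q)))))


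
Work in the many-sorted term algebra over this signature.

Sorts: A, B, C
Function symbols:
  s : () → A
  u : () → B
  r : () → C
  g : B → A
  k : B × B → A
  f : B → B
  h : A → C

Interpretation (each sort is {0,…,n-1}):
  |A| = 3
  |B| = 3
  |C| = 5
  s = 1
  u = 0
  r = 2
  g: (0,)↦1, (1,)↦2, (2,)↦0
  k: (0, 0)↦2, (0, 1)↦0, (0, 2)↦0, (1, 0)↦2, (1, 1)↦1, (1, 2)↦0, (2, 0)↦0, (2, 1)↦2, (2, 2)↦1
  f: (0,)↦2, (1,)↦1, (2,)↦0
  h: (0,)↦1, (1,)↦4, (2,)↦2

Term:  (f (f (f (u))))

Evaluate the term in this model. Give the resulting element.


  u = 0
  (f (u)) = f(0,) = 2
  (f (f (u))) = f(2,) = 0
  (f (f (f (u)))) = f(0,) = 2

value = 2


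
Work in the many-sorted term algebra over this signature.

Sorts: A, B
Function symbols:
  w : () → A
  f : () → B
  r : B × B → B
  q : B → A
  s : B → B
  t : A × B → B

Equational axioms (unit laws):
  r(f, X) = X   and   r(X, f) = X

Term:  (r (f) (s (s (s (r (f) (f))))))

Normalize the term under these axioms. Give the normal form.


normal form = (s (s (s (f))))

1. (r (f) (s (s (s (r (f) (f))))))  →  (s (s (s (r (f) (f)))))
2. (s (s (s (r (f) (f)))))  →  (s (s (s (f))))


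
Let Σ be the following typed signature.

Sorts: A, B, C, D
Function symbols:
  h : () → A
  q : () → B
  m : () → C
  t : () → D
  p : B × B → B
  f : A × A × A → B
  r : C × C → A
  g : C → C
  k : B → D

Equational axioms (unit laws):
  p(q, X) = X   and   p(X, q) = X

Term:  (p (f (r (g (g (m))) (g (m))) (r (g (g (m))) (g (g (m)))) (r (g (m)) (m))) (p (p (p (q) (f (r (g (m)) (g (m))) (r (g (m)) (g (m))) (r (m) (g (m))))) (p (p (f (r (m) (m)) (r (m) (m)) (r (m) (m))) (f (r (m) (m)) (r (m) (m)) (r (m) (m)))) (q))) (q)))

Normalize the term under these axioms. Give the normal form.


normal form = (p (f (r (g (g (m))) (g (m))) (r (g (g (m))) (g (g (m)))) (r (g (m)) (m))) (p (f (r (g (m)) (g (m))) (r (g (m)) (g (m))) (r (m) (g (m)))) (p (f (r (m) (m)) (r (m) (m)) (r (m) (m))) (f (r (m) (m)) (r (m) (m)) (r (m) (m))))))

1. (p (f (r (g (g (m))) (g (m))) (r (g (g (m))) (g (g (m)))) (r (g (m)) (m))) (p (p (p (q) (f (r (g (m)) (g (m))) (r (g (m)) (g (m))) (r (m) (g (m))))) (p (p (f (r (m) (m)) (r (m) (m)) (r (m) (m))) (f (r (m) (m)) (r (m) (m)) (r (m) (m)))) (q))) (q)))  →  (p (f (r (g (g (m))) (g (m))) (r (g (g (m))) (g (g (m)))) (r (g (m)) (m))) (p (p (q) (f (r (g (m)) (g (m))) (r (g (m)) (g (m))) (r (m) (g (m))))) (p (p (f (r (m) (m)) (r (m) (m)) (r (m) (m))) (f (r (m) (m)) (r (m) (m)) (r (m) (m)))) (q))))
2. (p (f (r (g (g (m))) (g (m))) (r (g (g (m))) (g (g (m)))) (r (g (m)) (m))) (p (p (q) (f (r (g (m)) (g (m))) (r (g (m)) (g (m))) (r (m) (g (m))))) (p (p (f (r (m) (m)) (r (m) (m)) (r (m) (m))) (f (r (m) (m)) (r (m) (m)) (r (m) (m)))) (q))))  →  (p (f (r (g (g (m))) (g (m))) (r (g (g (m))) (g (g (m)))) (r (g (m)) (m))) (p (f (r (g (m)) (g (m))) (r (g (m)) (g (m))) (r (m) (g (m)))) (p (p (f (r (m) (m)) (r (m) (m)) (r (m) (m))) (f (r (m) (m)) (r (m) (m)) (r (m) (m)))) (q))))
3. (p (f (r (g (g (m))) (g (m))) (r (g (g (m))) (g (g (m)))) (r (g (m)) (m))) (p (f (r (g (m)) (g (m))) (r (g (m)) (g (m))) (r (m) (g (m)))) (p (p (f (r (m) (m)) (r (m) (m)) (r (m) (m))) (f (r (m) (m)) (r (m) (m)) (r (m) (m)))) (q))))  →  (p (f (r (g (g (m))) (g (m))) (r (g (g (m))) (g (g (m)))) (r (g (m)) (m))) (p (f (r (g (m)) (g (m))) (r (g (m)) (g (m))) (r (m) (g (m)))) (p (f (r (m) (m)) (r (m) (m)) (r (m) (m))) (f (r (m) (m)) (r (m) (m)) (r (m) (m))))))


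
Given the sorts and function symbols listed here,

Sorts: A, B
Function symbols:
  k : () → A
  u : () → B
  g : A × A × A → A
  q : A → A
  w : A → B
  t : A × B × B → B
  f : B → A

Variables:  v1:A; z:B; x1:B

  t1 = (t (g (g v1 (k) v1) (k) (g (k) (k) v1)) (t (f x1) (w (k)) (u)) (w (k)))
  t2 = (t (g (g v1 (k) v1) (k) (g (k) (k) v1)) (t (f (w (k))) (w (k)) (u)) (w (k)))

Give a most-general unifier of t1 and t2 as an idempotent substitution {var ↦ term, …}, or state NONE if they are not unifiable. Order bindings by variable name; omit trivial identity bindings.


{x1 ↦ (w (k))}


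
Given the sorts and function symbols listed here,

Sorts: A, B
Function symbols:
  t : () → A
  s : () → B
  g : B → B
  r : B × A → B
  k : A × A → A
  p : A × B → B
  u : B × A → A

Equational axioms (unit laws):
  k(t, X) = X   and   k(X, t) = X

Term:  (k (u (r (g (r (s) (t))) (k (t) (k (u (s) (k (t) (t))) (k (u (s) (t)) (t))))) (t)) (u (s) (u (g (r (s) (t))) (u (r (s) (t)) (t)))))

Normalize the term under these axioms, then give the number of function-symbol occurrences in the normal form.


size = 27

1. (k (u (r (g (r (s) (t))) (k (t) (k (u (s) (k (t) (t))) (k (u (s) (t)) (t))))) (t)) (u (s) (u (g (r (s) (t))) (u (r (s) (t)) (t)))))  →  (k (u (r (g (r (s) (t))) (k (u (s) (k (t) (t))) (k (u (s) (t)) (t)))) (t)) (u (s) (u (g (r (s) (t))) (u (r (s) (t)) (t)))))
2. (k (u (r (g (r (s) (t))) (k (u (s) (k (t) (t))) (k (u (s) (t)) (t)))) (t)) (u (s) (u (g (r (s) (t))) (u (r (s) (t)) (t)))))  →  (k (u (r (g (r (s) (t))) (k (u (s) (t)) (k (u (s) (t)) (t)))) (t)) (u (s) (u (g (r (s) (t))) (u (r (s) (t)) (t)))))
3. (k (u (r (g (r (s) (t))) (k (u (s) (t)) (k (u (s) (t)) (t)))) (t)) (u (s) (u (g (r (s) (t))) (u (r (s) (t)) (t)))))  →  (k (u (r (g (r (s) (t))) (k (u (s) (t)) (u (s) (t)))) (t)) (u (s) (u (g (r (s) (t))) (u (r (s) (t)) (t)))))
normal form: (k (u (r (g (r (s) (t))) (k (u (s) (t)) (u (s) (t)))) (t)) (u (s) (u (g (r (s) (t))) (u (r (s) (t)) (t)))))


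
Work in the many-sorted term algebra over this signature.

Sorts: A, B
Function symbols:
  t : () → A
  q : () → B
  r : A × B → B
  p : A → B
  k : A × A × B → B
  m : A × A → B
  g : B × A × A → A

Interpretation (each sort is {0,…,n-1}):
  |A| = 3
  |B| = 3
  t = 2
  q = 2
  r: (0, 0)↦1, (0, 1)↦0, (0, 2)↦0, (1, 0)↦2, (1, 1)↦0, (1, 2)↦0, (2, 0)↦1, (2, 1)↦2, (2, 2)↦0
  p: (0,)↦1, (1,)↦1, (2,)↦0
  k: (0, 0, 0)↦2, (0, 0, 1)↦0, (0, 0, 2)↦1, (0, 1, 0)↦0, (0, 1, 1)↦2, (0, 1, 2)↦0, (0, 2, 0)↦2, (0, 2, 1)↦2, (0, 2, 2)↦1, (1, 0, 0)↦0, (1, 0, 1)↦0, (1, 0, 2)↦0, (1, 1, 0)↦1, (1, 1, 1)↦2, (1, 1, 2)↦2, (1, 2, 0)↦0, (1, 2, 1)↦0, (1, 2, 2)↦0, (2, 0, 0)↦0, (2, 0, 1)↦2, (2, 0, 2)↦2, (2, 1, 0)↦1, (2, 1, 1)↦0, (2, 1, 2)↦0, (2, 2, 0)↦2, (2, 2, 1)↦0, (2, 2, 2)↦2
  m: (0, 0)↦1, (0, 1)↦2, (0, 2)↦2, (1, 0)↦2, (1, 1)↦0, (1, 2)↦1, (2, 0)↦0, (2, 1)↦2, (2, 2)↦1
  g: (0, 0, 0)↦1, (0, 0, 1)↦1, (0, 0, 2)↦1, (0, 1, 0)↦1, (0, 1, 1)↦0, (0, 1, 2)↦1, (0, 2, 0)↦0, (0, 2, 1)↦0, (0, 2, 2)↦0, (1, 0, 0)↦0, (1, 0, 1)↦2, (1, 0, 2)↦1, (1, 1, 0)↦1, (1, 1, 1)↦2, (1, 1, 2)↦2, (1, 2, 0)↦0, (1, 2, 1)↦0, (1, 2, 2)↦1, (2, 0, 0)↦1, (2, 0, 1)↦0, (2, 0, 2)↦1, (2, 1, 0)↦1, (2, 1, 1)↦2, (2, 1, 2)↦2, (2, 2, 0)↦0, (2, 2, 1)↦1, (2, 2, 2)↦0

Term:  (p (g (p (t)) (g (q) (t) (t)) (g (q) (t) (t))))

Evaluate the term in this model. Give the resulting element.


  t = 2
  (p (t)) = p(2,) = 0
  q = 2
  t = 2
  t = 2
  (g (q) (t) (t)) = g(2, 2, 2) = 0
  q = 2
  t = 2
  t = 2
  (g (q) (t) (t)) = g(2, 2, 2) = 0
  (g (p (t)) (g (q) (t) (t)) (g (q) (t) (t))) = g(0, 0, 0) = 1
  (p (g (p (t)) (g (q) (t) (t)) (g (q) (t) (t)))) = p(1,) = 1

value = 1


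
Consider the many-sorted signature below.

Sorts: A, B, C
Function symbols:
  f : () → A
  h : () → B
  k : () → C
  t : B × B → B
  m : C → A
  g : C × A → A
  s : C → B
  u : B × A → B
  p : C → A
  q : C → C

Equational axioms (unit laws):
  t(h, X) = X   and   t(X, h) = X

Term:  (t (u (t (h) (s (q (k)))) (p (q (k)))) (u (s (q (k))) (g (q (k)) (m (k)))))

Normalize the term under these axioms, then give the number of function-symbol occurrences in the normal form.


size = 17

1. (t (u (t (h) (s (q (k)))) (p (q (k)))) (u (s (q (k))) (g (q (k)) (m (k)))))  →  (t (u (s (q (k))) (p (q (k)))) (u (s (q (k))) (g (q (k)) (m (k)))))
normal form: (t (u (s (q (k))) (p (q (k)))) (u (s (q (k))) (g (q (k)) (m (k)))))


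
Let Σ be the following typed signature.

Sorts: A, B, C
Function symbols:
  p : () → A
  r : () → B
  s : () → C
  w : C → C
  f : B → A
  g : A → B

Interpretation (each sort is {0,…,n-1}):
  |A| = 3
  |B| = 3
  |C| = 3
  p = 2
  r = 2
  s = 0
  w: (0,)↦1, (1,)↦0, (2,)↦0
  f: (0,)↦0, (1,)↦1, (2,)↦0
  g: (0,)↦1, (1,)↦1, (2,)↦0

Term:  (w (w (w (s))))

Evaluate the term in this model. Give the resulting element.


value = 1

  s = 0
  (w (s)) = w(0,) = 1
  (w (w (s))) = w(1,) = 0
  (w (w (w (s)))) = w(0,) = 1


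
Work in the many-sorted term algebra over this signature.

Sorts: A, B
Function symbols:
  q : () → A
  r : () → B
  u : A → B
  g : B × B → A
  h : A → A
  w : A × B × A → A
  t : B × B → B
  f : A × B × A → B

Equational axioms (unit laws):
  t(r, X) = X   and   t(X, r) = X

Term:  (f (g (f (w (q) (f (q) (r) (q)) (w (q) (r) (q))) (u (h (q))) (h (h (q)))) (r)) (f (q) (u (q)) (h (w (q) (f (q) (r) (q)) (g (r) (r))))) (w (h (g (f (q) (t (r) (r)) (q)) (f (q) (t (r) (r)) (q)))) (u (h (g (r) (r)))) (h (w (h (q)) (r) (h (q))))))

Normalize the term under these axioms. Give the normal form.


normal form = (f (g (f (w (q) (f (q) (r) (q)) (w (q) (r) (q))) (u (h (q))) (h (h (q)))) (r)) (f (q) (u (q)) (h (w (q) (f (q) (r) (q)) (g (r) (r))))) (w (h (g (f (q) (r) (q)) (f (q) (r) (q)))) (u (h (g (r) (r)))) (h (w (h (q)) (r) (h (q))))))

1. (f (g (f (w (q) (f (q) (r) (q)) (w (q) (r) (q))) (u (h (q))) (h (h (q)))) (r)) (f (q) (u (q)) (h (w (q) (f (q) (r) (q)) (g (r) (r))))) (w (h (g (f (q) (t (r) (r)) (q)) (f (q) (t (r) (r)) (q)))) (u (h (g (r) (r)))) (h (w (h (q)) (r) (h (q))))))  →  (f (g (f (w (q) (f (q) (r) (q)) (w (q) (r) (q))) (u (h (q))) (h (h (q)))) (r)) (f (q) (u (q)) (h (w (q) (f (q) (r) (q)) (g (r) (r))))) (w (h (g (f (q) (r) (q)) (f (q) (t (r) (r)) (q)))) (u (h (g (r) (r)))) (h (w (h (q)) (r) (h (q))))))
2. (f (g (f (w (q) (f (q) (r) (q)) (w (q) (r) (q))) (u (h (q))) (h (h (q)))) (r)) (f (q) (u (q)) (h (w (q) (f (q) (r) (q)) (g (r) (r))))) (w (h (g (f (q) (r) (q)) (f (q) (t (r) (r)) (q)))) (u (h (g (r) (r)))) (h (w (h (q)) (r) (h (q))))))  →  (f (g (f (w (q) (f (q) (r) (q)) (w (q) (r) (q))) (u (h (q))) (h (h (q)))) (r)) (f (q) (u (q)) (h (w (q) (f (q) (r) (q)) (g (r) (r))))) (w (h (g (f (q) (r) (q)) (f (q) (r) (q)))) (u (h (g (r) (r)))) (h (w (h (q)) (r) (h (q))))))


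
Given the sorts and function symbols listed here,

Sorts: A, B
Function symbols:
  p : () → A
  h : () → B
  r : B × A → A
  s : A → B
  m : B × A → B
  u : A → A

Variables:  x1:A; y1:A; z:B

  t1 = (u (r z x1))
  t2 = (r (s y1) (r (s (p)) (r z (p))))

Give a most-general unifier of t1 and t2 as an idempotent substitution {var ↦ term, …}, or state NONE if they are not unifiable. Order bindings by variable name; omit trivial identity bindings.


head clash or occurs-check failure — not unifiable

NONE (not unifiable)


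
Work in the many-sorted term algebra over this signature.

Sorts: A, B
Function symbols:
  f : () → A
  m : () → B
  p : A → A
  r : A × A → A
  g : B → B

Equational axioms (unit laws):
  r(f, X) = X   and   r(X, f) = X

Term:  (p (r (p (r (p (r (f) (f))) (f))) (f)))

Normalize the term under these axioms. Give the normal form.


1. (p (r (p (r (p (r (f) (f))) (f))) (f)))  →  (p (p (r (p (r (f) (f))) (f))))
2. (p (p (r (p (r (f) (f))) (f))))  →  (p (p (p (r (f) (f)))))
3. (p (p (p (r (f) (f)))))  →  (p (p (p (f))))

normal form = (p (p (p (f))))


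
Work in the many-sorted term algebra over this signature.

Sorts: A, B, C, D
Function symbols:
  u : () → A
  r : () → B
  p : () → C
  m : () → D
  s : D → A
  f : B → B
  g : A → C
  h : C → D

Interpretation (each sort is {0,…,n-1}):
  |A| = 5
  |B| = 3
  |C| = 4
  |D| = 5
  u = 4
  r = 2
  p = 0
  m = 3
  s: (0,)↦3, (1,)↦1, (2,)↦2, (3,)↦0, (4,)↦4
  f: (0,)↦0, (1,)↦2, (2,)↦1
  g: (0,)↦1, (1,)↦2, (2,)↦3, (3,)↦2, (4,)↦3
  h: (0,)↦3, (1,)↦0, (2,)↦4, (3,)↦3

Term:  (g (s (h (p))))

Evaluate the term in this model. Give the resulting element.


  p = 0
  (h (p)) = h(0,) = 3
  (s (h (p))) = s(3,) = 0
  (g (s (h (p)))) = g(0,) = 1

value = 1


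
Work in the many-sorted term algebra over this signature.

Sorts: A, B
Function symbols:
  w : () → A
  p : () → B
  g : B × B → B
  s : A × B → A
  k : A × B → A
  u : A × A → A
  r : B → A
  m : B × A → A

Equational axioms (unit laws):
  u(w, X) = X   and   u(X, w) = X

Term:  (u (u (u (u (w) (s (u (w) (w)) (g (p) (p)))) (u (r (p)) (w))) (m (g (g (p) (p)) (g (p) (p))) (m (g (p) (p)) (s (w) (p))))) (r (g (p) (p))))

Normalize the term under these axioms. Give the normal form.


normal form = (u (u (u (s (w) (g (p) (p))) (r (p))) (m (g (g (p) (p)) (g (p) (p))) (m (g (p) (p)) (s (w) (p))))) (r (g (p) (p))))

1. (u (u (u (u (w) (s (u (w) (w)) (g (p) (p)))) (u (r (p)) (w))) (m (g (g (p) (p)) (g (p) (p))) (m (g (p) (p)) (s (w) (p))))) (r (g (p) (p))))  →  (u (u (u (s (u (w) (w)) (g (p) (p))) (u (r (p)) (w))) (m (g (g (p) (p)) (g (p) (p))) (m (g (p) (p)) (s (w) (p))))) (r (g (p) (p))))
2. (u (u (u (s (u (w) (w)) (g (p) (p))) (u (r (p)) (w))) (m (g (g (p) (p)) (g (p) (p))) (m (g (p) (p)) (s (w) (p))))) (r (g (p) (p))))  →  (u (u (u (s (w) (g (p) (p))) (u (r (p)) (w))) (m (g (g (p) (p)) (g (p) (p))) (m (g (p) (p)) (s (w) (p))))) (r (g (p) (p))))
3. (u (u (u (s (w) (g (p) (p))) (u (r (p)) (w))) (m (g (g (p) (p)) (g (p) (p))) (m (g (p) (p)) (s (w) (p))))) (r (g (p) (p))))  →  (u (u (u (s (w) (g (p) (p))) (r (p))) (m (g (g (p) (p)) (g (p) (p))) (m (g (p) (p)) (s (w) (p))))) (r (g (p) (p))))


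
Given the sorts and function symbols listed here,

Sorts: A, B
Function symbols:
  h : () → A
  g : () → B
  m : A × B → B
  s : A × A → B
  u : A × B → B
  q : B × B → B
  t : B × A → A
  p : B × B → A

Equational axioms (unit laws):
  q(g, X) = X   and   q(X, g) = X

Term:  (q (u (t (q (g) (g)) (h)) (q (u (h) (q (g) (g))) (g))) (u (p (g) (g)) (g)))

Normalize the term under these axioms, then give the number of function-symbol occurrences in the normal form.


size = 13

1. (q (u (t (q (g) (g)) (h)) (q (u (h) (q (g) (g))) (g))) (u (p (g) (g)) (g)))  →  (q (u (t (g) (h)) (q (u (h) (q (g) (g))) (g))) (u (p (g) (g)) (g)))
2. (q (u (t (g) (h)) (q (u (h) (q (g) (g))) (g))) (u (p (g) (g)) (g)))  →  (q (u (t (g) (h)) (u (h) (q (g) (g)))) (u (p (g) (g)) (g)))
3. (q (u (t (g) (h)) (u (h) (q (g) (g)))) (u (p (g) (g)) (g)))  →  (q (u (t (g) (h)) (u (h) (g))) (u (p (g) (g)) (g)))
normal form: (q (u (t (g) (h)) (u (h) (g))) (u (p (g) (g)) (g)))


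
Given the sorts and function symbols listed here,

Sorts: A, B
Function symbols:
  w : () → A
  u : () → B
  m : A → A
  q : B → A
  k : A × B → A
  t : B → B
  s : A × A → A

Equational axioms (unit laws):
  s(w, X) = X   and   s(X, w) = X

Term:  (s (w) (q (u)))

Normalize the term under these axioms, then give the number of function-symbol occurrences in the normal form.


size = 2

1. (s (w) (q (u)))  →  (q (u))
normal form: (q (u))


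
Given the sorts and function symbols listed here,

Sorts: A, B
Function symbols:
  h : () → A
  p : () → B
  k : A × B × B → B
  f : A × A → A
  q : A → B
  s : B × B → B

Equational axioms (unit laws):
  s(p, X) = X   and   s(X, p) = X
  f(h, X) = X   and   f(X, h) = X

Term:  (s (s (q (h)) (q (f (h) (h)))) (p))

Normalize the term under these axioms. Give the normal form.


1. (s (s (q (h)) (q (f (h) (h)))) (p))  →  (s (q (h)) (q (f (h) (h))))
2. (s (q (h)) (q (f (h) (h))))  →  (s (q (h)) (q (h)))

normal form = (s (q (h)) (q (h)))


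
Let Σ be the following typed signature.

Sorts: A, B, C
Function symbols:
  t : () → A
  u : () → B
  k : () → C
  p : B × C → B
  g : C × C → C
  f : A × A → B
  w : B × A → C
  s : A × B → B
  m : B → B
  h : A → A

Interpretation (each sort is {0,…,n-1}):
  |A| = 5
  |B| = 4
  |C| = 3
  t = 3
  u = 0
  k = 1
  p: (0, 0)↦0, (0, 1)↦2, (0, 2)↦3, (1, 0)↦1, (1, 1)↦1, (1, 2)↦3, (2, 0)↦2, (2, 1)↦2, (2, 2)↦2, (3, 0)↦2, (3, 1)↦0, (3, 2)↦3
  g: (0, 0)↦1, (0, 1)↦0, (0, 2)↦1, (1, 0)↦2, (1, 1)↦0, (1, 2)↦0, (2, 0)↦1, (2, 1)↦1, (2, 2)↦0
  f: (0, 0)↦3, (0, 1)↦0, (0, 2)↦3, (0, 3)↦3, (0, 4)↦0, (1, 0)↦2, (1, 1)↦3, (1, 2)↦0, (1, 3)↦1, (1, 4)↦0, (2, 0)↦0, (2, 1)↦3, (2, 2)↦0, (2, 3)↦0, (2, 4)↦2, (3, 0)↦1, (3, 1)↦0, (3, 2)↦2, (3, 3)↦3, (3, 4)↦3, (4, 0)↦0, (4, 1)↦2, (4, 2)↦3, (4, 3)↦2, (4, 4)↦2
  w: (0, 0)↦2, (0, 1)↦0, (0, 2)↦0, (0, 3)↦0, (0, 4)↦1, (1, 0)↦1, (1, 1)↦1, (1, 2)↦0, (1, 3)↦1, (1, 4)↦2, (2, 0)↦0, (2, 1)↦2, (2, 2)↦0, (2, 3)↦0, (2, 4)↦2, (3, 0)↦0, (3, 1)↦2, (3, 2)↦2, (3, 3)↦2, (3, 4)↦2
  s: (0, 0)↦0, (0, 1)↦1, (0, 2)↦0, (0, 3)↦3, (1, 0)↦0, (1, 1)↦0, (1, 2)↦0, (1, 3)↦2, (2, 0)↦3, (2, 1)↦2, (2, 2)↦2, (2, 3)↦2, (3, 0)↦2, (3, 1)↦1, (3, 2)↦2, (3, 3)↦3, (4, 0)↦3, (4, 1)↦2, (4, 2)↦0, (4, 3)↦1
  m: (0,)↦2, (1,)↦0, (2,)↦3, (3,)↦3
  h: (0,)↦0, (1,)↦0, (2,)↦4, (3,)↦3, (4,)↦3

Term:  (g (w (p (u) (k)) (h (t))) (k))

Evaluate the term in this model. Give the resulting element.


value = 0

  u = 0
  k = 1
  (p (u) (k)) = p(0, 1) = 2
  t = 3
  (h (t)) = h(3,) = 3
  (w (p (u) (k)) (h (t))) = w(2, 3) = 0
  k = 1
  (g (w (p (u) (k)) (h (t))) (k)) = g(0, 1) = 0


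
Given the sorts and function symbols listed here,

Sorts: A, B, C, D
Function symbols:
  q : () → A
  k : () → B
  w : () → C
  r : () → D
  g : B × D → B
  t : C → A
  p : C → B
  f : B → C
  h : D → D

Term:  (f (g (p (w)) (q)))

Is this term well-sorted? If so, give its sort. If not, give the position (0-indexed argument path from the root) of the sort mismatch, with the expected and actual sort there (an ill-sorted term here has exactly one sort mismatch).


ill-sorted at position [0, 1]: expected D, got A

      (w) : C
    (p (w)) : B
    (q) : A
  (g (p (w)) (q)) : ✗ arg 1 at [0, 1] has sort A, expected D


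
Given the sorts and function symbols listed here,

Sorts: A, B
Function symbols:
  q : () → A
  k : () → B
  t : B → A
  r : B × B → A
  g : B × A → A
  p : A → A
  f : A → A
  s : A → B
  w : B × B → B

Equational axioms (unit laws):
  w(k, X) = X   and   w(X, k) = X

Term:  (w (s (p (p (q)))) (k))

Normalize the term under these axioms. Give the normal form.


normal form = (s (p (p (q))))

1. (w (s (p (p (q)))) (k))  →  (s (p (p (q))))


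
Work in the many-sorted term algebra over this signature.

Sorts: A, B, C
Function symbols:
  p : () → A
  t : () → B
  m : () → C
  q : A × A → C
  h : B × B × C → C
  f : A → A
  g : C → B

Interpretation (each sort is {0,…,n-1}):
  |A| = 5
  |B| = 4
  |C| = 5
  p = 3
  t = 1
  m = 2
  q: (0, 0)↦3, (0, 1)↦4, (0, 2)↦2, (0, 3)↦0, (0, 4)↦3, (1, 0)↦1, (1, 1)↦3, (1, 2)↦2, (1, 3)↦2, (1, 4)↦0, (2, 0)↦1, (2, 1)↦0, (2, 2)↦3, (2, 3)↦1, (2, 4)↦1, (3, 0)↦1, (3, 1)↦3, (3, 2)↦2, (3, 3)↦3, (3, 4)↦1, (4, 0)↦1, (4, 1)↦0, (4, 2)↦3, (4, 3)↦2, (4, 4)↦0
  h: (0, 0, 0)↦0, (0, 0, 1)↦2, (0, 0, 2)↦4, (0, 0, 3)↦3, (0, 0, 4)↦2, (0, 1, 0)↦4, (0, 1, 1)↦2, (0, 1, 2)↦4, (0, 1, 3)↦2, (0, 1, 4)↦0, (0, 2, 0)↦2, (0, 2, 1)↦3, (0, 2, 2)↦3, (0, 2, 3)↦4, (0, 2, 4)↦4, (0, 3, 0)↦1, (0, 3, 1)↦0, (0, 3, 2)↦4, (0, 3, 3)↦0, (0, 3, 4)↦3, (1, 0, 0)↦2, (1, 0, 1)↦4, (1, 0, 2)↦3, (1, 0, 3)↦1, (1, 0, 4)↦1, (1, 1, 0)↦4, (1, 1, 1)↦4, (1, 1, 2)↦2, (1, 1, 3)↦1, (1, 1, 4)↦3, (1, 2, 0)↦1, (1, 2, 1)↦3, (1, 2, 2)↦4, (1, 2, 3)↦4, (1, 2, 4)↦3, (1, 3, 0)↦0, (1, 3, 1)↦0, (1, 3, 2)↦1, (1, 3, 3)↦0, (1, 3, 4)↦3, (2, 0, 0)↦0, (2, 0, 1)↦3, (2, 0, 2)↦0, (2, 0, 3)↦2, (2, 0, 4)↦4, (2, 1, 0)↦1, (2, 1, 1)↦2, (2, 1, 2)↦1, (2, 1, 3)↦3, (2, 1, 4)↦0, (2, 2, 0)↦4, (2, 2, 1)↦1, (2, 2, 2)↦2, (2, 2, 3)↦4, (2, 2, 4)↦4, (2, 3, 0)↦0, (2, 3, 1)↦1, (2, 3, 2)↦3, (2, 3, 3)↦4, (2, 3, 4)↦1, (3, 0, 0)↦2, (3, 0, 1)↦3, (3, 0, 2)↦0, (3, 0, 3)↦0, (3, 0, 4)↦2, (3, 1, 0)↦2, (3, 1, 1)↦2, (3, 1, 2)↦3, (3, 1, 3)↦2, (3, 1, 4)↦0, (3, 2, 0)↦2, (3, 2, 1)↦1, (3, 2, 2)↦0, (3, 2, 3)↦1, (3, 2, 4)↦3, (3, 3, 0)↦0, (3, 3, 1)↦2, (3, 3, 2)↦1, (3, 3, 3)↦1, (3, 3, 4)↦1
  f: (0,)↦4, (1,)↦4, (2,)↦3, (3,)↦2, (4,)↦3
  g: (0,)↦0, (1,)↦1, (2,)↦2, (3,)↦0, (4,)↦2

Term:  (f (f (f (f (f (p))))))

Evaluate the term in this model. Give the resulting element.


value = 2

  p = 3
  (f (p)) = f(3,) = 2
  (f (f (p))) = f(2,) = 3
  (f (f (f (p)))) = f(3,) = 2
  (f (f (f (f (p))))) = f(2,) = 3
  (f (f (f (f (f (p)))))) = f(3,) = 2


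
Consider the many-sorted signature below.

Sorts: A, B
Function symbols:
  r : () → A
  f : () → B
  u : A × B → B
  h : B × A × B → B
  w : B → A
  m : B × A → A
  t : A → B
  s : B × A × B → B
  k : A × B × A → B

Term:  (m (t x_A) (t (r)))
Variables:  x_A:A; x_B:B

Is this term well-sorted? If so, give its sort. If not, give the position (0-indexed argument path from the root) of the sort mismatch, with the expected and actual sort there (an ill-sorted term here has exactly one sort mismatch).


    x_A : A
  (t x_A) : B
    (r) : A
  (t (r)) : B
(m (t x_A) (t (r))) : ✗ arg 1 at [1] has sort B, expected A

ill-sorted at position [1]: expected A, got B


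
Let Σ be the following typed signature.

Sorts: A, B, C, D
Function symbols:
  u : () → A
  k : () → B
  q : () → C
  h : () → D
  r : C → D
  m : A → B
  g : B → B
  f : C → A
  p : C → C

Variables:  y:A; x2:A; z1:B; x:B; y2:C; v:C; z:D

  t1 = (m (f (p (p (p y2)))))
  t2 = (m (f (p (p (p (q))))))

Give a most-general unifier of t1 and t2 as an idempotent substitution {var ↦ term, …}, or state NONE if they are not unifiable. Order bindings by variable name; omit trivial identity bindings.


{y2 ↦ (q)}


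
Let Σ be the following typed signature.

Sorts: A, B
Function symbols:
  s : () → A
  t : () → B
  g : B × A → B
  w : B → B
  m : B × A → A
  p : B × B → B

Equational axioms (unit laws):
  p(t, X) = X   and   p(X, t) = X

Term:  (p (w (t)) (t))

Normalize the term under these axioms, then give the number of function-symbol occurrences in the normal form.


1. (p (w (t)) (t))  →  (w (t))
normal form: (w (t))

size = 2


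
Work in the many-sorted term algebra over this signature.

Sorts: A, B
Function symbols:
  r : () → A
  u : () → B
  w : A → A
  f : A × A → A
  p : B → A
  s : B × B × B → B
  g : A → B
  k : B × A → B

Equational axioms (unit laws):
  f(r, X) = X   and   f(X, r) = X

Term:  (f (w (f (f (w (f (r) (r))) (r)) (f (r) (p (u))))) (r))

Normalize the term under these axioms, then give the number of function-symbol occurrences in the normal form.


size = 6

1. (f (w (f (f (w (f (r) (r))) (r)) (f (r) (p (u))))) (r))  →  (w (f (f (w (f (r) (r))) (r)) (f (r) (p (u)))))
2. (w (f (f (w (f (r) (r))) (r)) (f (r) (p (u)))))  →  (w (f (w (f (r) (r))) (f (r) (p (u)))))
3. (w (f (w (f (r) (r))) (f (r) (p (u)))))  →  (w (f (w (r)) (f (r) (p (u)))))
4. (w (f (w (r)) (f (r) (p (u)))))  →  (w (f (w (r)) (p (u))))
normal form: (w (f (w (r)) (p (u))))


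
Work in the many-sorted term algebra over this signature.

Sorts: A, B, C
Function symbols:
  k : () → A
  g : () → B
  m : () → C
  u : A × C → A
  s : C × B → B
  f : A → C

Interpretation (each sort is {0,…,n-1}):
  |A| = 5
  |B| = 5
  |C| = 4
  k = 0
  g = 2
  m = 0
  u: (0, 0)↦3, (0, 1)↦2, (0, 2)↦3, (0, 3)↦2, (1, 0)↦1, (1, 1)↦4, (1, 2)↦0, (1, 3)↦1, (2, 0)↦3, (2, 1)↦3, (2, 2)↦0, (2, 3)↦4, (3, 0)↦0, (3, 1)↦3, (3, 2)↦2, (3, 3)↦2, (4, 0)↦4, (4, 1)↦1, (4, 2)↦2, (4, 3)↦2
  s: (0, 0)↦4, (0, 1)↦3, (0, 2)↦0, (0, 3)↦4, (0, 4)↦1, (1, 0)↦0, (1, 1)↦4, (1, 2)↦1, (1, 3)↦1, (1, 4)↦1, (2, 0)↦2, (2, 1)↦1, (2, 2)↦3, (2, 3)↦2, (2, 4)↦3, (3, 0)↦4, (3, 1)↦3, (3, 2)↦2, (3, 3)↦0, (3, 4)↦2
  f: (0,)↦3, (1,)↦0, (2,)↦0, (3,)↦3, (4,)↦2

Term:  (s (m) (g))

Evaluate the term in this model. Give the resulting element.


value = 0

  m = 0
  g = 2
  (s (m) (g)) = s(0, 2) = 0


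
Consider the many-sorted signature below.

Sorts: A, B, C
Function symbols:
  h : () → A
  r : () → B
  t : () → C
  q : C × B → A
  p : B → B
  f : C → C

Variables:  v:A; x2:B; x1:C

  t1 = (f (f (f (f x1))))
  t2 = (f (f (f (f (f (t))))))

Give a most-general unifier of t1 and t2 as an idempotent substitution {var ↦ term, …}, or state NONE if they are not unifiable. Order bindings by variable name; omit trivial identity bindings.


{x1 ↦ (f (t))}


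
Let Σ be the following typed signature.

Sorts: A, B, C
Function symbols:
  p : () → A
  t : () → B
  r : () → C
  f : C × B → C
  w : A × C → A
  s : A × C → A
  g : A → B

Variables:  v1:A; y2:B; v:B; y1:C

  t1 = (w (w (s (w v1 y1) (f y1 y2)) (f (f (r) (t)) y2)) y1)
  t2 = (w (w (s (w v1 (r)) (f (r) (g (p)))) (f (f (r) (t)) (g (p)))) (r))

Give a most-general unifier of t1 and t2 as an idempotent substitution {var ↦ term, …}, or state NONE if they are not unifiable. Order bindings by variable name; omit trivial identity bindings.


{y1 ↦ (r), y2 ↦ (g (p))}


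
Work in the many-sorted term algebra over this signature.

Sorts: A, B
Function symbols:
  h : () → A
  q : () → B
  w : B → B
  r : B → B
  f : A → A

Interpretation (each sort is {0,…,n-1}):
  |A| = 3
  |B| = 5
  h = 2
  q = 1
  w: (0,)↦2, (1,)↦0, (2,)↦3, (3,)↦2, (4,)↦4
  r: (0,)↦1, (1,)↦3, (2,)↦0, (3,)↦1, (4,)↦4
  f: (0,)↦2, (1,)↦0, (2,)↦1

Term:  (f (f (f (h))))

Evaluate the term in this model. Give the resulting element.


value = 2

  h = 2
  (f (h)) = f(2,) = 1
  (f (f (h))) = f(1,) = 0
  (f (f (f (h)))) = f(0,) = 2


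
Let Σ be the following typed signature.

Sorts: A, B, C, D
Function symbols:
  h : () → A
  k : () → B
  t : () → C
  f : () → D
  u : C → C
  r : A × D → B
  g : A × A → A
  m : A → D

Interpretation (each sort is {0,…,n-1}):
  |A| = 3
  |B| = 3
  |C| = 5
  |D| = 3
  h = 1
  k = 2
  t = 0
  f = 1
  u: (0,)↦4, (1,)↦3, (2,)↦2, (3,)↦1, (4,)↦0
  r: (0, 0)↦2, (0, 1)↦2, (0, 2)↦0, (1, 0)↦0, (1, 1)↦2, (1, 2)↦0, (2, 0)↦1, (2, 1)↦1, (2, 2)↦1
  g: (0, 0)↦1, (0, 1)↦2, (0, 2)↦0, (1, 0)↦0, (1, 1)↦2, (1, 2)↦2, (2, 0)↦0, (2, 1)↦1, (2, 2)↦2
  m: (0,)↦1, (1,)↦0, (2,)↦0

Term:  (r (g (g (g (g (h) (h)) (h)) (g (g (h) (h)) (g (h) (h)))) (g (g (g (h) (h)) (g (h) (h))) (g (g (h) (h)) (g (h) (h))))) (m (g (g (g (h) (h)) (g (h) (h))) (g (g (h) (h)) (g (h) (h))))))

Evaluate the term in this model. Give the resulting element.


value = 1

  h = 1
  h = 1
  (g (h) (h)) = g(1, 1) = 2
  h = 1
  (g (g (h) (h)) (h)) = g(2, 1) = 1
  h = 1
  h = 1
  (g (h) (h)) = g(1, 1) = 2
  h = 1
  h = 1
  (g (h) (h)) = g(1, 1) = 2
  (g (g (h) (h)) (g (h) (h))) = g(2, 2) = 2
  (g (g (g (h) (h)) (h)) (g (g (h) (h)) (g (h) (h)))) = g(1, 2) = 2
  h = 1
  h = 1
  (g (h) (h)) = g(1, 1) = 2
  h = 1
  h = 1
  (g (h) (h)) = g(1, 1) = 2
  (g (g (h) (h)) (g (h) (h))) = g(2, 2) = 2
  h = 1
  h = 1
  (g (h) (h)) = g(1, 1) = 2
  h = 1
  h = 1
  (g (h) (h)) = g(1, 1) = 2
  (g (g (h) (h)) (g (h) (h))) = g(2, 2) = 2
  (g (g (g (h) (h)) (g (h) (h))) (g (g (h) (h)) (g (h) (h)))) = g(2, 2) = 2
  (g (g (g (g (h) (h)) (h)) (g (g (h) (h)) (g (h) (h)))) (g (g (g (h) (h)) (g (h) (h))) (g (g (h) (h)) (g (h) (h))))) = g(2, 2) = 2
  h = 1
  h = 1
  (g (h) (h)) = g(1, 1) = 2
  h = 1
  h = 1
  (g (h) (h)) = g(1, 1) = 2
  (g (g (h) (h)) (g (h) (h))) = g(2, 2) = 2
  h = 1
  h = 1
  (g (h) (h)) = g(1, 1) = 2
  h = 1
  h = 1
  (g (h) (h)) = g(1, 1) = 2
  (g (g (h) (h)) (g (h) (h))) = g(2, 2) = 2
  (g (g (g (h) (h)) (g (h) (h))) (g (g (h) (h)) (g (h) (h)))) = g(2, 2) = 2
  (m (g (g (g (h) (h)) (g (h) (h))) (g (g (h) (h)) (g (h) (h))))) = m(2,) = 0
  (r (g (g (g (g (h) (h)) (h)) (g (g (h) (h)) (g (h) (h)))) (g (g (g (h) (h)) (g (h) (h))) (g (g (h) (h)) (g (h) (h))))) (m (g (g (g (h) (h)) (g (h) (h))) (g (g (h) (h)) (g (h) (h)))))) = r(2, 0) = 1
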